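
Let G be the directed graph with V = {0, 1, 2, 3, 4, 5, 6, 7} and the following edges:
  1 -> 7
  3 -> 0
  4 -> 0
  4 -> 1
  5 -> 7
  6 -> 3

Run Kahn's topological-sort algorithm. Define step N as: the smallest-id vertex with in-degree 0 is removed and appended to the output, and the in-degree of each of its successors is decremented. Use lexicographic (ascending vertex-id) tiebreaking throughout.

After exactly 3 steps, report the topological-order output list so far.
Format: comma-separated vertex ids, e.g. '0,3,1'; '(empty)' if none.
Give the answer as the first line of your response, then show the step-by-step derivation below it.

2,4,1

step 1: output 2; order=[2]; indeg=(2,1,0,1,0,0,0,2)
step 2: output 4; order=[2,4]; indeg=(1,0,0,1,0,0,0,2)
step 3: output 1; order=[2,4,1]; indeg=(1,0,0,1,0,0,0,1)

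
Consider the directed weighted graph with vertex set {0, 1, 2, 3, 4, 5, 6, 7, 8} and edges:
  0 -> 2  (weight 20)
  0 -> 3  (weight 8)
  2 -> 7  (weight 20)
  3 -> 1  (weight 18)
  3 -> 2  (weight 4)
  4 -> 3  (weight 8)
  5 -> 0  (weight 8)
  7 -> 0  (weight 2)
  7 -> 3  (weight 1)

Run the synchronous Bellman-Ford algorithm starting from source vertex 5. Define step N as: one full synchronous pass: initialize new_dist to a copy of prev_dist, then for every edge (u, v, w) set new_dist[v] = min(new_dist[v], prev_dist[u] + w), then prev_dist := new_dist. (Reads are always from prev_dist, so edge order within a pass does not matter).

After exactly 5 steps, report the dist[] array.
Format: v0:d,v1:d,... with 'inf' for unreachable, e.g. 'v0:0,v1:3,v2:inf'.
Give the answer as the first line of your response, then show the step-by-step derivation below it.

v0:8,v1:34,v2:20,v3:16,v4:inf,v5:0,v6:inf,v7:40,v8:inf

step 1: dist = v0:8,v1:inf,v2:inf,v3:inf,v4:inf,v5:0,v6:inf,v7:inf,v8:inf
step 2: dist = v0:8,v1:inf,v2:28,v3:16,v4:inf,v5:0,v6:inf,v7:inf,v8:inf
step 3: dist = v0:8,v1:34,v2:20,v3:16,v4:inf,v5:0,v6:inf,v7:48,v8:inf
step 4: dist = v0:8,v1:34,v2:20,v3:16,v4:inf,v5:0,v6:inf,v7:40,v8:inf
step 5: dist = v0:8,v1:34,v2:20,v3:16,v4:inf,v5:0,v6:inf,v7:40,v8:inf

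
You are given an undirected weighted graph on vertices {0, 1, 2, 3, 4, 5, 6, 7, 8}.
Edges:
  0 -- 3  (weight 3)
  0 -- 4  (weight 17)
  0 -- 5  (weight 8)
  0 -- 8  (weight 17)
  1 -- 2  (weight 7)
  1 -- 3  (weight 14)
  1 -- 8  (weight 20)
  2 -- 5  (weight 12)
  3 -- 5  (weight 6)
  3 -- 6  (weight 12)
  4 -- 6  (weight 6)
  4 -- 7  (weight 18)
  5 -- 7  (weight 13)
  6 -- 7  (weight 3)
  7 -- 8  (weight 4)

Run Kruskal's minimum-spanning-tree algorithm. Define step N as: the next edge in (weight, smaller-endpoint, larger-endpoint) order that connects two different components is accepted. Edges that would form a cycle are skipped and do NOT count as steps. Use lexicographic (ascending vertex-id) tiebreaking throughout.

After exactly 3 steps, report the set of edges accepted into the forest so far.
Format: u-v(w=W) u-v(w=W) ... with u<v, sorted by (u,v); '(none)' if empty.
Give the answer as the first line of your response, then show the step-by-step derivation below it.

0-3(w=3) 6-7(w=3) 7-8(w=4)

step 1: add edge 0-3 (w=3); MST = {0-3(w=3)}
step 2: add edge 6-7 (w=3); MST = {0-3(w=3) 6-7(w=3)}
step 3: add edge 7-8 (w=4); MST = {0-3(w=3) 6-7(w=3) 7-8(w=4)}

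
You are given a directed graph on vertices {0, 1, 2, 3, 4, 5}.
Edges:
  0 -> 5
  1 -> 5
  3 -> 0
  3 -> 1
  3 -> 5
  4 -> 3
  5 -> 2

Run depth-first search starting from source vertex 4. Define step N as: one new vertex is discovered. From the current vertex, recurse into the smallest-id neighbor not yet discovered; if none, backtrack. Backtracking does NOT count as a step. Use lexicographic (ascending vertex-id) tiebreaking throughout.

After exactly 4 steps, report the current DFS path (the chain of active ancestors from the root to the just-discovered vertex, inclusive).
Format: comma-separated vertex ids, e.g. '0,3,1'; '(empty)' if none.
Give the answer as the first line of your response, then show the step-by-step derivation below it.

4,3,0,5

step 1: discover 4; path=4; order=4
step 2: discover 3; path=4>3; order=4,3
step 3: discover 0; path=4>3>0; order=4,3,0
step 4: discover 5; path=4>3>0>5; order=4,3,0,5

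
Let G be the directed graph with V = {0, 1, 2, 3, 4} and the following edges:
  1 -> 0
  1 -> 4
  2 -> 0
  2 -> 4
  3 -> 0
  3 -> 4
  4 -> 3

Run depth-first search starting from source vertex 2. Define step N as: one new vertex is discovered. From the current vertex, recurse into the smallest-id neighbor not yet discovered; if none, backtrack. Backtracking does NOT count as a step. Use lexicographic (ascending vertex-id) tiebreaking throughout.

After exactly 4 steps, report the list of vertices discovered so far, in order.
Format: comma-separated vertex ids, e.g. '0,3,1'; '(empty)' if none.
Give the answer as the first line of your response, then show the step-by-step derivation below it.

2,0,4,3

step 1: discover 2; path=2; order=2
step 2: discover 0; path=2>0; order=2,0
step 3: discover 4; path=2>4; order=2,0,4
step 4: discover 3; path=2>4>3; order=2,0,4,3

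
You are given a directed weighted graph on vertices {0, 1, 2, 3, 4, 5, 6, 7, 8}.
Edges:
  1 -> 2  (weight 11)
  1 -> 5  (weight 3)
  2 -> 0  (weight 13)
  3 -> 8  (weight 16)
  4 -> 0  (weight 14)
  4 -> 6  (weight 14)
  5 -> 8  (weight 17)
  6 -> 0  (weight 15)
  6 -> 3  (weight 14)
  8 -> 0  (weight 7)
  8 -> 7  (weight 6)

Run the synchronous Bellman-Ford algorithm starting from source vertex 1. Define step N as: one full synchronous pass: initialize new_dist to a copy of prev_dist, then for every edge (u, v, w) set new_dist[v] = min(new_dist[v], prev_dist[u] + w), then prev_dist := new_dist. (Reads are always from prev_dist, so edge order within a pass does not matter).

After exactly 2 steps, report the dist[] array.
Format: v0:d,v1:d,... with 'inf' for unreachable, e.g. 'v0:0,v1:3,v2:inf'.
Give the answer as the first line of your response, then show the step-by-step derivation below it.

v0:24,v1:0,v2:11,v3:inf,v4:inf,v5:3,v6:inf,v7:inf,v8:20

step 1: dist = v0:inf,v1:0,v2:11,v3:inf,v4:inf,v5:3,v6:inf,v7:inf,v8:inf
step 2: dist = v0:24,v1:0,v2:11,v3:inf,v4:inf,v5:3,v6:inf,v7:inf,v8:20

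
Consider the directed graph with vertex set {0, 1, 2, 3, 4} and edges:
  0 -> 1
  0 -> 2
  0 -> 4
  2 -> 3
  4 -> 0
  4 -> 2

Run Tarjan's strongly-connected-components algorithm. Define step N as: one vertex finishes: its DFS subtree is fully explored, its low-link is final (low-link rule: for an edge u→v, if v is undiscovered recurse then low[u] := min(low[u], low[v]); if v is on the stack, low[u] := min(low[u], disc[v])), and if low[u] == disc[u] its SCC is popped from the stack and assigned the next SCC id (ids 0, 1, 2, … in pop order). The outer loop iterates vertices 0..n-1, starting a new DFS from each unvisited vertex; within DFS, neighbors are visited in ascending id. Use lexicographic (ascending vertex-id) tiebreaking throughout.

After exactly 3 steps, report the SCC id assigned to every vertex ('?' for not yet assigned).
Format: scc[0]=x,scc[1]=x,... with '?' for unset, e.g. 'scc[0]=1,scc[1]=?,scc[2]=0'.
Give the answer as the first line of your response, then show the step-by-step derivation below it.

scc[0]=?,scc[1]=0,scc[2]=2,scc[3]=1,scc[4]=?

step 1: low=(low[0]=0,low[1]=1,low[2]=?,low[3]=?,low[4]=?); scc=(scc[0]=?,scc[1]=0,scc[2]=?,scc[3]=?,scc[4]=?)
step 2: low=(low[0]=0,low[1]=1,low[2]=2,low[3]=3,low[4]=?); scc=(scc[0]=?,scc[1]=0,scc[2]=?,scc[3]=1,scc[4]=?)
step 3: low=(low[0]=0,low[1]=1,low[2]=2,low[3]=3,low[4]=?); scc=(scc[0]=?,scc[1]=0,scc[2]=2,scc[3]=1,scc[4]=?)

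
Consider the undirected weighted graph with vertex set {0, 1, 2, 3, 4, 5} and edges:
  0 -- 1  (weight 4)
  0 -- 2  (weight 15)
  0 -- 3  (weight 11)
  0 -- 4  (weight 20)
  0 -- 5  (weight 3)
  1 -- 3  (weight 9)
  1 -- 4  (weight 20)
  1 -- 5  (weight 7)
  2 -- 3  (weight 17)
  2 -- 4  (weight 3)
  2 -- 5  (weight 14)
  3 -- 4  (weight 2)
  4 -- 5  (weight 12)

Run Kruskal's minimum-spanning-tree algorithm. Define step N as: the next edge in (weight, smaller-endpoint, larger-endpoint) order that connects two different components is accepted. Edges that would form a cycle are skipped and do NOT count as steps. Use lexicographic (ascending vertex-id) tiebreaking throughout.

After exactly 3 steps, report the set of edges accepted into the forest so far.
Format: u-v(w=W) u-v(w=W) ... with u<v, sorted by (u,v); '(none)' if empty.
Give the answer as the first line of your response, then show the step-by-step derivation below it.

0-5(w=3) 2-4(w=3) 3-4(w=2)

step 1: add edge 3-4 (w=2); MST = {3-4(w=2)}
step 2: add edge 0-5 (w=3); MST = {0-5(w=3) 3-4(w=2)}
step 3: add edge 2-4 (w=3); MST = {0-5(w=3) 2-4(w=3) 3-4(w=2)}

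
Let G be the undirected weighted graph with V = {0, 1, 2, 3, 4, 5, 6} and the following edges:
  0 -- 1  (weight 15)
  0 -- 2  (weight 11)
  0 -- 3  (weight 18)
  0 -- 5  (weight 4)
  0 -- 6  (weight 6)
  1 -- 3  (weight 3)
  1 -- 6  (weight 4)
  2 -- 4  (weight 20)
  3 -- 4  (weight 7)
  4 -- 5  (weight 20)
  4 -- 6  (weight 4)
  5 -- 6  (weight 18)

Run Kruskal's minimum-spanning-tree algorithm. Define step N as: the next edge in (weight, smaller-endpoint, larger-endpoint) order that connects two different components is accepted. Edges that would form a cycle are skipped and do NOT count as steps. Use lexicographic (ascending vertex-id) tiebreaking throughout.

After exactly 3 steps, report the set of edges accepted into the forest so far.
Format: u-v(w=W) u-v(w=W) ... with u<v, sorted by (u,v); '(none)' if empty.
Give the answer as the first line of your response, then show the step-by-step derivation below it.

0-5(w=4) 1-3(w=3) 1-6(w=4)

step 1: add edge 1-3 (w=3); MST = {1-3(w=3)}
step 2: add edge 0-5 (w=4); MST = {0-5(w=4) 1-3(w=3)}
step 3: add edge 1-6 (w=4); MST = {0-5(w=4) 1-3(w=3) 1-6(w=4)}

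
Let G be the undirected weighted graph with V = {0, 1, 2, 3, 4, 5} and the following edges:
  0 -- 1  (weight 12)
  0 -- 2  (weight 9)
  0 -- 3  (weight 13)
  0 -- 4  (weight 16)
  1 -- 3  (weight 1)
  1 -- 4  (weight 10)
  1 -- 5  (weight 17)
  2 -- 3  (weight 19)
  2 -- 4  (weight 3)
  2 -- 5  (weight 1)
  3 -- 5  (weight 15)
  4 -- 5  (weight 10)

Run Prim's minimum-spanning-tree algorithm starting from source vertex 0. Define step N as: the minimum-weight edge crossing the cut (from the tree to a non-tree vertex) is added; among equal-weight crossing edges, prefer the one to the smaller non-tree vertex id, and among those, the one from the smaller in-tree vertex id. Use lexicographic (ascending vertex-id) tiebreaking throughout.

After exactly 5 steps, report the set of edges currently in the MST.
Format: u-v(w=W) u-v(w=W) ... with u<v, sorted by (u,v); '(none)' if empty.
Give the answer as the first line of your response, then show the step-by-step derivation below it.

0-2(w=9) 1-3(w=1) 1-4(w=10) 2-4(w=3) 2-5(w=1)

step 1: add edge 0-2 (w=9); MST = {0-2(w=9)}
step 2: add edge 2-5 (w=1); MST = {0-2(w=9) 2-5(w=1)}
step 3: add edge 2-4 (w=3); MST = {0-2(w=9) 2-4(w=3) 2-5(w=1)}
step 4: add edge 1-4 (w=10); MST = {0-2(w=9) 1-4(w=10) 2-4(w=3) 2-5(w=1)}
step 5: add edge 1-3 (w=1); MST = {0-2(w=9) 1-3(w=1) 1-4(w=10) 2-4(w=3) 2-5(w=1)}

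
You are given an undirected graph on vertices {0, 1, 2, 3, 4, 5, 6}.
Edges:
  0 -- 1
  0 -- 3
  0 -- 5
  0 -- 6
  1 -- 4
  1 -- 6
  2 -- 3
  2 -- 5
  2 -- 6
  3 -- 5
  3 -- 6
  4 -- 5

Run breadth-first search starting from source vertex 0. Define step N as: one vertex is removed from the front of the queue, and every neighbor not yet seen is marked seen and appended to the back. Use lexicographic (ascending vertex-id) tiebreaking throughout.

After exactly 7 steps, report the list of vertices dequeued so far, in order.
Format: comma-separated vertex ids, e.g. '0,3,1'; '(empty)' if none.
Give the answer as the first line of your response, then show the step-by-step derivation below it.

0,1,3,5,6,4,2

step 1: dequeue 0; queue=[1,3,5,6]; order=0
step 2: dequeue 1; queue=[3,5,6,4]; order=0,1
step 3: dequeue 3; queue=[5,6,4,2]; order=0,1,3
step 4: dequeue 5; queue=[6,4,2]; order=0,1,3,5
step 5: dequeue 6; queue=[4,2]; order=0,1,3,5,6
step 6: dequeue 4; queue=[2]; order=0,1,3,5,6,4
step 7: dequeue 2; queue=[(empty)]; order=0,1,3,5,6,4,2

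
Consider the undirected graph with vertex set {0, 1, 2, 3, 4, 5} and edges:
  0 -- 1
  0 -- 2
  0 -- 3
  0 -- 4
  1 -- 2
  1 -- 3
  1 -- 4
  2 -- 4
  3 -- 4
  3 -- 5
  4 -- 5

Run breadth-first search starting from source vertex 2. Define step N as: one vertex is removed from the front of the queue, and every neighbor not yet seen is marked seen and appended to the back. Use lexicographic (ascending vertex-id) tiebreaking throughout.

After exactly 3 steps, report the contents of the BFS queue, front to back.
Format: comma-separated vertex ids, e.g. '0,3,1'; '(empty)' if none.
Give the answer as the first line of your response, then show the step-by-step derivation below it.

4,3

step 1: dequeue 2; queue=[0,1,4]; order=2
step 2: dequeue 0; queue=[1,4,3]; order=2,0
step 3: dequeue 1; queue=[4,3]; order=2,0,1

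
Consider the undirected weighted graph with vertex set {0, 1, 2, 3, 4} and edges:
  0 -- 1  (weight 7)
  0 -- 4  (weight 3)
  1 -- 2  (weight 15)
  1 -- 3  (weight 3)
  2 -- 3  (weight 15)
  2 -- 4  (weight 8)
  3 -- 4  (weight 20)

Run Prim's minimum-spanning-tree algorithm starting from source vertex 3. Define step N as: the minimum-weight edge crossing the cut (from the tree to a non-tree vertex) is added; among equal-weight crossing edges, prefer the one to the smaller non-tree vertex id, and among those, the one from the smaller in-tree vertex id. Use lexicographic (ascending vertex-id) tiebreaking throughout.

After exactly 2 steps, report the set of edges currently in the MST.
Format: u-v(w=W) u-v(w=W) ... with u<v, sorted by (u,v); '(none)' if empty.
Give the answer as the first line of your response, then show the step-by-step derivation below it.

0-1(w=7) 1-3(w=3)

step 1: add edge 1-3 (w=3); MST = {1-3(w=3)}
step 2: add edge 0-1 (w=7); MST = {0-1(w=7) 1-3(w=3)}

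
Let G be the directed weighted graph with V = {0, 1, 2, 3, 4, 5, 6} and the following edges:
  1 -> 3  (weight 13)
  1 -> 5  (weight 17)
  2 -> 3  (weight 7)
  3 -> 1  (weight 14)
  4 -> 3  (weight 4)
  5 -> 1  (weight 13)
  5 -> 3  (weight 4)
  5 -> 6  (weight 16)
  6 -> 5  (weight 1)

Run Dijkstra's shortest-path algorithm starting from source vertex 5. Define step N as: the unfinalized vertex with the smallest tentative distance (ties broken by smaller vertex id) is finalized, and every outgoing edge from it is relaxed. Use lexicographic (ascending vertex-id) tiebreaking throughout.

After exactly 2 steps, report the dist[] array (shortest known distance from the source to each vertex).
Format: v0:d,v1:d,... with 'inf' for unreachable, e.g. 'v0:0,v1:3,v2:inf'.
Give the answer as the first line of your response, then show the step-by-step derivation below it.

v0:inf,v1:13,v2:inf,v3:4,v4:inf,v5:0,v6:16

step 1: dist = v0:inf,v1:13,v2:inf,v3:4,v4:inf,v5:0,v6:16
step 2: dist = v0:inf,v1:13,v2:inf,v3:4,v4:inf,v5:0,v6:16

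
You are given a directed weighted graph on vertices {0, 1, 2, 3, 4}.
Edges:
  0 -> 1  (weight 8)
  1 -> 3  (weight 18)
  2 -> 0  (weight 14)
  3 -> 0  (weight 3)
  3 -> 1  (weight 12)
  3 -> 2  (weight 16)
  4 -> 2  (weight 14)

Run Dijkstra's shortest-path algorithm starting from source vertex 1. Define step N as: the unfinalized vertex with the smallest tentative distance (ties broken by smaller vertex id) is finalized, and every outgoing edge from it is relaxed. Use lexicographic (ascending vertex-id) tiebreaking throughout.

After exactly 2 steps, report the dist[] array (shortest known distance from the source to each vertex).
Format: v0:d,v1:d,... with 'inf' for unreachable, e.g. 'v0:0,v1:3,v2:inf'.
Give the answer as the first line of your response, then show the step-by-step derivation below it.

v0:21,v1:0,v2:34,v3:18,v4:inf

step 1: dist = v0:inf,v1:0,v2:inf,v3:18,v4:inf
step 2: dist = v0:21,v1:0,v2:34,v3:18,v4:inf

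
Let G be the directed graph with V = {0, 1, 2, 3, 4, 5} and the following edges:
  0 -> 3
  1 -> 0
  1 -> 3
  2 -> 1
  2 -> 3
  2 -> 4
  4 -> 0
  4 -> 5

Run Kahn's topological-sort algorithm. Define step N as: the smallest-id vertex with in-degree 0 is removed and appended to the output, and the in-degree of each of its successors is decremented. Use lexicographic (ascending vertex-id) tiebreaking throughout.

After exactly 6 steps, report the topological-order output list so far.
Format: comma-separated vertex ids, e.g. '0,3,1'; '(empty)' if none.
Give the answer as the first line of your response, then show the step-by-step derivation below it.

2,1,4,0,3,5

step 1: output 2; order=[2]; indeg=(2,0,0,2,0,1)
step 2: output 1; order=[2,1]; indeg=(1,0,0,1,0,1)
step 3: output 4; order=[2,1,4]; indeg=(0,0,0,1,0,0)
step 4: output 0; order=[2,1,4,0]; indeg=(0,0,0,0,0,0)
step 5: output 3; order=[2,1,4,0,3]; indeg=(0,0,0,0,0,0)
step 6: output 5; order=[2,1,4,0,3,5]; indeg=(0,0,0,0,0,0)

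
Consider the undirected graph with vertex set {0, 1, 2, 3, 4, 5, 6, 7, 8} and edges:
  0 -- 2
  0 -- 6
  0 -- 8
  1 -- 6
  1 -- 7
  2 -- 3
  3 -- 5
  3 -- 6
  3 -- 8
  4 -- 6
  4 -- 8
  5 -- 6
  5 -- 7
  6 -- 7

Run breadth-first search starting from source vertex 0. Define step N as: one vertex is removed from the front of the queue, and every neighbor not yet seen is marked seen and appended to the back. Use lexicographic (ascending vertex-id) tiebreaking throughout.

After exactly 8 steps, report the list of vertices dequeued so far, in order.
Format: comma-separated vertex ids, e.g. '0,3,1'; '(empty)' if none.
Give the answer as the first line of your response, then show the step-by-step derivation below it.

0,2,6,8,3,1,4,5

step 1: dequeue 0; queue=[2,6,8]; order=0
step 2: dequeue 2; queue=[6,8,3]; order=0,2
step 3: dequeue 6; queue=[8,3,1,4,5,7]; order=0,2,6
step 4: dequeue 8; queue=[3,1,4,5,7]; order=0,2,6,8
step 5: dequeue 3; queue=[1,4,5,7]; order=0,2,6,8,3
step 6: dequeue 1; queue=[4,5,7]; order=0,2,6,8,3,1
step 7: dequeue 4; queue=[5,7]; order=0,2,6,8,3,1,4
step 8: dequeue 5; queue=[7]; order=0,2,6,8,3,1,4,5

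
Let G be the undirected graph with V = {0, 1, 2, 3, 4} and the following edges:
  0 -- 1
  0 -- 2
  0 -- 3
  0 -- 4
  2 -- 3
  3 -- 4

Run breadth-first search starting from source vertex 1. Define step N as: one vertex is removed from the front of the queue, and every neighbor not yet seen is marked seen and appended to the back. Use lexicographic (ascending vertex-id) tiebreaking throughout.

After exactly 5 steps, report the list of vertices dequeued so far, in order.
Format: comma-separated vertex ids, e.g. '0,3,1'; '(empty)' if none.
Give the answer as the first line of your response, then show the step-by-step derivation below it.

1,0,2,3,4

step 1: dequeue 1; queue=[0]; order=1
step 2: dequeue 0; queue=[2,3,4]; order=1,0
step 3: dequeue 2; queue=[3,4]; order=1,0,2
step 4: dequeue 3; queue=[4]; order=1,0,2,3
step 5: dequeue 4; queue=[(empty)]; order=1,0,2,3,4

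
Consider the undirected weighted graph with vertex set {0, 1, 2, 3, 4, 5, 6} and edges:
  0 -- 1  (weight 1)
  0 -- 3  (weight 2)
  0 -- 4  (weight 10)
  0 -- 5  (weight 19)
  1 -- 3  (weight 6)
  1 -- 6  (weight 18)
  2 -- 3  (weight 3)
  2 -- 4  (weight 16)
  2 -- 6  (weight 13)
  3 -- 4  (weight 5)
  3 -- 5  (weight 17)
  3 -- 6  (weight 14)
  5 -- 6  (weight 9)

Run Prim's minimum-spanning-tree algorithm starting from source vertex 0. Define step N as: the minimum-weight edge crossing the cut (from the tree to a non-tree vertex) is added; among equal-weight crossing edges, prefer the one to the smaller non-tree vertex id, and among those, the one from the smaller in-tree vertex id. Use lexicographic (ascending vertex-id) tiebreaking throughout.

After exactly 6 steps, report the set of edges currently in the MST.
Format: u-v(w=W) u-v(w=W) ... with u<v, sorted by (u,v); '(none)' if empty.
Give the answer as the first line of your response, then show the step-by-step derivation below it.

0-1(w=1) 0-3(w=2) 2-3(w=3) 2-6(w=13) 3-4(w=5) 5-6(w=9)

step 1: add edge 0-1 (w=1); MST = {0-1(w=1)}
step 2: add edge 0-3 (w=2); MST = {0-1(w=1) 0-3(w=2)}
step 3: add edge 2-3 (w=3); MST = {0-1(w=1) 0-3(w=2) 2-3(w=3)}
step 4: add edge 3-4 (w=5); MST = {0-1(w=1) 0-3(w=2) 2-3(w=3) 3-4(w=5)}
step 5: add edge 2-6 (w=13); MST = {0-1(w=1) 0-3(w=2) 2-3(w=3) 2-6(w=13) 3-4(w=5)}
step 6: add edge 5-6 (w=9); MST = {0-1(w=1) 0-3(w=2) 2-3(w=3) 2-6(w=13) 3-4(w=5) 5-6(w=9)}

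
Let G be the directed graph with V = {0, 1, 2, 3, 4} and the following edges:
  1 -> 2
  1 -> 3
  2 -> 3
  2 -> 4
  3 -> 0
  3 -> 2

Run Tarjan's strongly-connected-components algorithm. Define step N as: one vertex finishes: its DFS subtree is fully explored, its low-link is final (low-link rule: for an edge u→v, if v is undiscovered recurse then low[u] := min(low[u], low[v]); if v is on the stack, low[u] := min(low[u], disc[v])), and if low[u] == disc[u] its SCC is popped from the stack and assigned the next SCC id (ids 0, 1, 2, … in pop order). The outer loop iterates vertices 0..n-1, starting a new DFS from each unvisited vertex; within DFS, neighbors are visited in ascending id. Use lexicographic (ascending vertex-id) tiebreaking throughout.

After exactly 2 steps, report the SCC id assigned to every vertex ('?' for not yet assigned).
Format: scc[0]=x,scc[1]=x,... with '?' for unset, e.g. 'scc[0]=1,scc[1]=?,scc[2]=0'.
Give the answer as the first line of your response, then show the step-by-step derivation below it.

scc[0]=0,scc[1]=?,scc[2]=?,scc[3]=?,scc[4]=?

step 1: low=(low[0]=0,low[1]=?,low[2]=?,low[3]=?,low[4]=?); scc=(scc[0]=0,scc[1]=?,scc[2]=?,scc[3]=?,scc[4]=?)
step 2: low=(low[0]=0,low[1]=1,low[2]=2,low[3]=2,low[4]=?); scc=(scc[0]=0,scc[1]=?,scc[2]=?,scc[3]=?,scc[4]=?)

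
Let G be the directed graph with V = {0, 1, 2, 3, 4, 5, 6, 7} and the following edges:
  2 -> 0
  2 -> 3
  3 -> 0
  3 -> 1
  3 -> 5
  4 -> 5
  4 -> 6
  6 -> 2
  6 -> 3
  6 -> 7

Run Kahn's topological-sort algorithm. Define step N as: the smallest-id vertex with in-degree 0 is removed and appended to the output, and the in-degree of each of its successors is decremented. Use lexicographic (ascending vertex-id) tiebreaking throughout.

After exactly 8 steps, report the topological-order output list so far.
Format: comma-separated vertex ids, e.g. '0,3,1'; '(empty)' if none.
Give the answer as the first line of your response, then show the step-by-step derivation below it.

4,6,2,3,0,1,5,7

step 1: output 4; order=[4]; indeg=(2,1,1,2,0,1,0,1)
step 2: output 6; order=[4,6]; indeg=(2,1,0,1,0,1,0,0)
step 3: output 2; order=[4,6,2]; indeg=(1,1,0,0,0,1,0,0)
step 4: output 3; order=[4,6,2,3]; indeg=(0,0,0,0,0,0,0,0)
step 5: output 0; order=[4,6,2,3,0]; indeg=(0,0,0,0,0,0,0,0)
step 6: output 1; order=[4,6,2,3,0,1]; indeg=(0,0,0,0,0,0,0,0)
step 7: output 5; order=[4,6,2,3,0,1,5]; indeg=(0,0,0,0,0,0,0,0)
step 8: output 7; order=[4,6,2,3,0,1,5,7]; indeg=(0,0,0,0,0,0,0,0)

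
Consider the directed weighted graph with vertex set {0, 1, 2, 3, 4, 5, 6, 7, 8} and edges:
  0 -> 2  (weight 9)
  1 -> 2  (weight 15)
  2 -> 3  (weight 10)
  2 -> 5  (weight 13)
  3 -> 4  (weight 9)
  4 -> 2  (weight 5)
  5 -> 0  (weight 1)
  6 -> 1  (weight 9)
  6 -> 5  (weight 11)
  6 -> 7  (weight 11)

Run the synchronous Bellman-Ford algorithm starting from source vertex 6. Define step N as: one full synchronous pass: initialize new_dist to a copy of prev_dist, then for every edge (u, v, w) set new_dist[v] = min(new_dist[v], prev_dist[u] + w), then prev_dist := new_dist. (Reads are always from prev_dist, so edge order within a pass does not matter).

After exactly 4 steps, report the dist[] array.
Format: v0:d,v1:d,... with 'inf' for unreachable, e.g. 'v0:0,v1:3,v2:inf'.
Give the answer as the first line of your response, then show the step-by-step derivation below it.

v0:12,v1:9,v2:21,v3:31,v4:43,v5:11,v6:0,v7:11,v8:inf

step 1: dist = v0:inf,v1:9,v2:inf,v3:inf,v4:inf,v5:11,v6:0,v7:11,v8:inf
step 2: dist = v0:12,v1:9,v2:24,v3:inf,v4:inf,v5:11,v6:0,v7:11,v8:inf
step 3: dist = v0:12,v1:9,v2:21,v3:34,v4:inf,v5:11,v6:0,v7:11,v8:inf
step 4: dist = v0:12,v1:9,v2:21,v3:31,v4:43,v5:11,v6:0,v7:11,v8:inf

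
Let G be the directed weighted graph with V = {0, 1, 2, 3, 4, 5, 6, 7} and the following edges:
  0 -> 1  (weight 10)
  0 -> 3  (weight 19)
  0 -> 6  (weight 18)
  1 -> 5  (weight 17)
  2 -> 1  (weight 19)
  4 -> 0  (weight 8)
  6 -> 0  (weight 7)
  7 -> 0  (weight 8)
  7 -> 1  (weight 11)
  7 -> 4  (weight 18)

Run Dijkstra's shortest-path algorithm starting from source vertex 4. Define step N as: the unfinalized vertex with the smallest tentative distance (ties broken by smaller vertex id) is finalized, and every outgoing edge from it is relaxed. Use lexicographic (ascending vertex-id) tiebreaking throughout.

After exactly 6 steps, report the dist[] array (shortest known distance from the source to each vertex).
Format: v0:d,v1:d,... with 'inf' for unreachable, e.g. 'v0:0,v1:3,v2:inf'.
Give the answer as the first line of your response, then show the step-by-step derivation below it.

v0:8,v1:18,v2:inf,v3:27,v4:0,v5:35,v6:26,v7:inf

step 1: dist = v0:8,v1:inf,v2:inf,v3:inf,v4:0,v5:inf,v6:inf,v7:inf
step 2: dist = v0:8,v1:18,v2:inf,v3:27,v4:0,v5:inf,v6:26,v7:inf
step 3: dist = v0:8,v1:18,v2:inf,v3:27,v4:0,v5:35,v6:26,v7:inf
step 4: dist = v0:8,v1:18,v2:inf,v3:27,v4:0,v5:35,v6:26,v7:inf
step 5: dist = v0:8,v1:18,v2:inf,v3:27,v4:0,v5:35,v6:26,v7:inf
step 6: dist = v0:8,v1:18,v2:inf,v3:27,v4:0,v5:35,v6:26,v7:inf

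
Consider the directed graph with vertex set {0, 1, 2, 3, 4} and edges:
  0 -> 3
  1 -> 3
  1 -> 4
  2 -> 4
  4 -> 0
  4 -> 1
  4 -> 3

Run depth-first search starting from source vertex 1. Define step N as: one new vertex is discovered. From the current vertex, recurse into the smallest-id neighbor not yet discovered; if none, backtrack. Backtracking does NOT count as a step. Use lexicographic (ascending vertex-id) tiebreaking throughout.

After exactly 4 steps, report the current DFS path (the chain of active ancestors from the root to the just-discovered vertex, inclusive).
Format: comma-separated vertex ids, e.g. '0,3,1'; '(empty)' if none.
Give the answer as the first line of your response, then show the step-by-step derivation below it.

1,4,0

step 1: discover 1; path=1; order=1
step 2: discover 3; path=1>3; order=1,3
step 3: discover 4; path=1>4; order=1,3,4
step 4: discover 0; path=1>4>0; order=1,3,4,0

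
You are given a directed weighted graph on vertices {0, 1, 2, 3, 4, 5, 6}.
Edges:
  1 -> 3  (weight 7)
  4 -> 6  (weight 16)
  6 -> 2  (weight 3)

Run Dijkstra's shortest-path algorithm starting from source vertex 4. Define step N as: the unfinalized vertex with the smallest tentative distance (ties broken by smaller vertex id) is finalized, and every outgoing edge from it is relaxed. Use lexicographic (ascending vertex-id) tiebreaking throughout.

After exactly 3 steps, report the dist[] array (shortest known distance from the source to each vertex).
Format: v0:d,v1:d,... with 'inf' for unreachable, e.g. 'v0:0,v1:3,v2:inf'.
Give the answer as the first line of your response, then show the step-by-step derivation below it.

v0:inf,v1:inf,v2:19,v3:inf,v4:0,v5:inf,v6:16

step 1: dist = v0:inf,v1:inf,v2:inf,v3:inf,v4:0,v5:inf,v6:16
step 2: dist = v0:inf,v1:inf,v2:19,v3:inf,v4:0,v5:inf,v6:16
step 3: dist = v0:inf,v1:inf,v2:19,v3:inf,v4:0,v5:inf,v6:16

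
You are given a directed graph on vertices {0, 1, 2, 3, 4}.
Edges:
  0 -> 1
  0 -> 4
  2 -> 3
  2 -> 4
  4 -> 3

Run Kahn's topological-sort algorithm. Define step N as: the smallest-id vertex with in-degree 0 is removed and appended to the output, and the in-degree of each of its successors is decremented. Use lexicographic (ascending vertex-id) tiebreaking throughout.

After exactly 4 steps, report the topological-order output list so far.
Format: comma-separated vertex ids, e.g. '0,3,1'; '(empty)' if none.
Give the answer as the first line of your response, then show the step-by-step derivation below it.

0,1,2,4

step 1: output 0; order=[0]; indeg=(0,0,0,2,1)
step 2: output 1; order=[0,1]; indeg=(0,0,0,2,1)
step 3: output 2; order=[0,1,2]; indeg=(0,0,0,1,0)
step 4: output 4; order=[0,1,2,4]; indeg=(0,0,0,0,0)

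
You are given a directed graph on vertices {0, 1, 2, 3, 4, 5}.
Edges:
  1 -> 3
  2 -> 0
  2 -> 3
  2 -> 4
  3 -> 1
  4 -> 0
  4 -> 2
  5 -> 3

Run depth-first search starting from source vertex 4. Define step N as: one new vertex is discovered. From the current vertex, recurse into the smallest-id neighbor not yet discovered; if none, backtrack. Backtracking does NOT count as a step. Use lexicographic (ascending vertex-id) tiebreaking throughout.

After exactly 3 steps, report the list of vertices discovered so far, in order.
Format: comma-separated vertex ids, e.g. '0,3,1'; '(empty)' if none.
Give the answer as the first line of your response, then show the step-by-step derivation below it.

4,0,2

step 1: discover 4; path=4; order=4
step 2: discover 0; path=4>0; order=4,0
step 3: discover 2; path=4>2; order=4,0,2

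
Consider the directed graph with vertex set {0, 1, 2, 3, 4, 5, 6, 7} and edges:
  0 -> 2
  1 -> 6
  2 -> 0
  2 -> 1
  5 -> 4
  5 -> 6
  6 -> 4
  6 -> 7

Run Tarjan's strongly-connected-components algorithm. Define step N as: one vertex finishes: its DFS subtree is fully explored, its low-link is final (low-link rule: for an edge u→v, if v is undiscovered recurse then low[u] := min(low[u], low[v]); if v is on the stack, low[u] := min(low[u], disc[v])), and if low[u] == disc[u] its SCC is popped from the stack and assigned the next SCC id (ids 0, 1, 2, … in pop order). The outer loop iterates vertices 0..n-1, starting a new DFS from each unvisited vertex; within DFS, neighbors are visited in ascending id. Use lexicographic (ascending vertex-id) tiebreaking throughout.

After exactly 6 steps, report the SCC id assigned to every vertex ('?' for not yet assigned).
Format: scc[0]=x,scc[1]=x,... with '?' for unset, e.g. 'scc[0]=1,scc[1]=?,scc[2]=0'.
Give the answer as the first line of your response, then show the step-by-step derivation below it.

scc[0]=4,scc[1]=3,scc[2]=4,scc[3]=?,scc[4]=0,scc[5]=?,scc[6]=2,scc[7]=1

step 1: low=(low[0]=0,low[1]=2,low[2]=0,low[3]=?,low[4]=4,low[5]=?,low[6]=3,low[7]=?); scc=(scc[0]=?,scc[1]=?,scc[2]=?,scc[3]=?,scc[4]=0,scc[5]=?,scc[6]=?,scc[7]=?)
step 2: low=(low[0]=0,low[1]=2,low[2]=0,low[3]=?,low[4]=4,low[5]=?,low[6]=3,low[7]=5); scc=(scc[0]=?,scc[1]=?,scc[2]=?,scc[3]=?,scc[4]=0,scc[5]=?,scc[6]=?,scc[7]=1)
step 3: low=(low[0]=0,low[1]=2,low[2]=0,low[3]=?,low[4]=4,low[5]=?,low[6]=3,low[7]=5); scc=(scc[0]=?,scc[1]=?,scc[2]=?,scc[3]=?,scc[4]=0,scc[5]=?,scc[6]=2,scc[7]=1)
step 4: low=(low[0]=0,low[1]=2,low[2]=0,low[3]=?,low[4]=4,low[5]=?,low[6]=3,low[7]=5); scc=(scc[0]=?,scc[1]=3,scc[2]=?,scc[3]=?,scc[4]=0,scc[5]=?,scc[6]=2,scc[7]=1)
step 5: low=(low[0]=0,low[1]=2,low[2]=0,low[3]=?,low[4]=4,low[5]=?,low[6]=3,low[7]=5); scc=(scc[0]=?,scc[1]=3,scc[2]=?,scc[3]=?,scc[4]=0,scc[5]=?,scc[6]=2,scc[7]=1)
step 6: low=(low[0]=0,low[1]=2,low[2]=0,low[3]=?,low[4]=4,low[5]=?,low[6]=3,low[7]=5); scc=(scc[0]=4,scc[1]=3,scc[2]=4,scc[3]=?,scc[4]=0,scc[5]=?,scc[6]=2,scc[7]=1)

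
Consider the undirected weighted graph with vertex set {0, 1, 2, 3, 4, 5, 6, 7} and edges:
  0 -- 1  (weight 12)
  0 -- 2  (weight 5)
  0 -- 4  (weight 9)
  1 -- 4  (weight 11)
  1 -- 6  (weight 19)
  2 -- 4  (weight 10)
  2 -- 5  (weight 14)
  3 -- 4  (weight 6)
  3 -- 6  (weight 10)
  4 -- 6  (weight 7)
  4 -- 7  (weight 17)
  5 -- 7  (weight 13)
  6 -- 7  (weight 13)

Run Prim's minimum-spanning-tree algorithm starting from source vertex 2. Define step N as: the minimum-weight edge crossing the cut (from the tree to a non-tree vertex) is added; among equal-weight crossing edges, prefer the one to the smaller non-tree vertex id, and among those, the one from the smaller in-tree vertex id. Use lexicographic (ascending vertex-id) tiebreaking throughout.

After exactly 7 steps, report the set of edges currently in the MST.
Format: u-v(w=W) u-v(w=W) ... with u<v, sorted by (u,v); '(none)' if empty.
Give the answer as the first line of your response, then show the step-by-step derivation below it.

0-2(w=5) 0-4(w=9) 1-4(w=11) 3-4(w=6) 4-6(w=7) 5-7(w=13) 6-7(w=13)

step 1: add edge 0-2 (w=5); MST = {0-2(w=5)}
step 2: add edge 0-4 (w=9); MST = {0-2(w=5) 0-4(w=9)}
step 3: add edge 3-4 (w=6); MST = {0-2(w=5) 0-4(w=9) 3-4(w=6)}
step 4: add edge 4-6 (w=7); MST = {0-2(w=5) 0-4(w=9) 3-4(w=6) 4-6(w=7)}
step 5: add edge 1-4 (w=11); MST = {0-2(w=5) 0-4(w=9) 1-4(w=11) 3-4(w=6) 4-6(w=7)}
step 6: add edge 6-7 (w=13); MST = {0-2(w=5) 0-4(w=9) 1-4(w=11) 3-4(w=6) 4-6(w=7) 6-7(w=13)}
step 7: add edge 5-7 (w=13); MST = {0-2(w=5) 0-4(w=9) 1-4(w=11) 3-4(w=6) 4-6(w=7) 5-7(w=13) 6-7(w=13)}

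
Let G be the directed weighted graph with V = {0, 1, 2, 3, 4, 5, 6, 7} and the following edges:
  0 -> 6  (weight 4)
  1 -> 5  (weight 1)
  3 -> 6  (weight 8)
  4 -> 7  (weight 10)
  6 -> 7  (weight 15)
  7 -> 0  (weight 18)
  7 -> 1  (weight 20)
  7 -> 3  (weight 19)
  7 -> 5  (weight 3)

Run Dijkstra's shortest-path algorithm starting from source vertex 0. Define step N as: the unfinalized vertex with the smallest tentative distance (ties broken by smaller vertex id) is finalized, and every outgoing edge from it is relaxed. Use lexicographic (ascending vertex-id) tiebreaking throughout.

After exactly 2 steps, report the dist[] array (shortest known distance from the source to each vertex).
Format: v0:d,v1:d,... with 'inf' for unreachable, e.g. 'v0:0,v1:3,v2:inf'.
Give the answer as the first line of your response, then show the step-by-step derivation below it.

v0:0,v1:inf,v2:inf,v3:inf,v4:inf,v5:inf,v6:4,v7:19

step 1: dist = v0:0,v1:inf,v2:inf,v3:inf,v4:inf,v5:inf,v6:4,v7:inf
step 2: dist = v0:0,v1:inf,v2:inf,v3:inf,v4:inf,v5:inf,v6:4,v7:19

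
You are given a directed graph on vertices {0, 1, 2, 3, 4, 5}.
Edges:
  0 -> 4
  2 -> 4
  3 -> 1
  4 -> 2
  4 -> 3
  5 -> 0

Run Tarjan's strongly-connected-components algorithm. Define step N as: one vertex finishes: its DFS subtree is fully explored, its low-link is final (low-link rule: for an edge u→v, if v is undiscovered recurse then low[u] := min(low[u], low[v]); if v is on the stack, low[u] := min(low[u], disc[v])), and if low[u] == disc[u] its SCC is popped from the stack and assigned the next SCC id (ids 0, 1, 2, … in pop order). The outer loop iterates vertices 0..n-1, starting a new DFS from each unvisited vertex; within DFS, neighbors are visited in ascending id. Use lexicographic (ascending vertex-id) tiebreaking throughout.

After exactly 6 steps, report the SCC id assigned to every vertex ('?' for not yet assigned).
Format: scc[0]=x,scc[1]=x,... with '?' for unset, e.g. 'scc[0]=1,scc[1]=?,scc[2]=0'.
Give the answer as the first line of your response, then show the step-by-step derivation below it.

scc[0]=3,scc[1]=0,scc[2]=2,scc[3]=1,scc[4]=2,scc[5]=4

step 1: low=(low[0]=0,low[1]=?,low[2]=1,low[3]=?,low[4]=1,low[5]=?); scc=(scc[0]=?,scc[1]=?,scc[2]=?,scc[3]=?,scc[4]=?,scc[5]=?)
step 2: low=(low[0]=0,low[1]=4,low[2]=1,low[3]=3,low[4]=1,low[5]=?); scc=(scc[0]=?,scc[1]=0,scc[2]=?,scc[3]=?,scc[4]=?,scc[5]=?)
step 3: low=(low[0]=0,low[1]=4,low[2]=1,low[3]=3,low[4]=1,low[5]=?); scc=(scc[0]=?,scc[1]=0,scc[2]=?,scc[3]=1,scc[4]=?,scc[5]=?)
step 4: low=(low[0]=0,low[1]=4,low[2]=1,low[3]=3,low[4]=1,low[5]=?); scc=(scc[0]=?,scc[1]=0,scc[2]=2,scc[3]=1,scc[4]=2,scc[5]=?)
step 5: low=(low[0]=0,low[1]=4,low[2]=1,low[3]=3,low[4]=1,low[5]=?); scc=(scc[0]=3,scc[1]=0,scc[2]=2,scc[3]=1,scc[4]=2,scc[5]=?)
step 6: low=(low[0]=0,low[1]=4,low[2]=1,low[3]=3,low[4]=1,low[5]=5); scc=(scc[0]=3,scc[1]=0,scc[2]=2,scc[3]=1,scc[4]=2,scc[5]=4)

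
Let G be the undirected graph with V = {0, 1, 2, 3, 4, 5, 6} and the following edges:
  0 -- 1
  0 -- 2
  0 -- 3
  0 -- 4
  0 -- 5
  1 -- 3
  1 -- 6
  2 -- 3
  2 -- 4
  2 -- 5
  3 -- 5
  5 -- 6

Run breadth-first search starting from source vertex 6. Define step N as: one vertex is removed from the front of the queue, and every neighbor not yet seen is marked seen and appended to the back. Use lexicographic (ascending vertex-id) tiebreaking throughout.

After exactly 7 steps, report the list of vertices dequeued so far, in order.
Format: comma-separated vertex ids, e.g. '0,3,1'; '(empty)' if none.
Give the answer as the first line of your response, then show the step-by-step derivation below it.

6,1,5,0,3,2,4

step 1: dequeue 6; queue=[1,5]; order=6
step 2: dequeue 1; queue=[5,0,3]; order=6,1
step 3: dequeue 5; queue=[0,3,2]; order=6,1,5
step 4: dequeue 0; queue=[3,2,4]; order=6,1,5,0
step 5: dequeue 3; queue=[2,4]; order=6,1,5,0,3
step 6: dequeue 2; queue=[4]; order=6,1,5,0,3,2
step 7: dequeue 4; queue=[(empty)]; order=6,1,5,0,3,2,4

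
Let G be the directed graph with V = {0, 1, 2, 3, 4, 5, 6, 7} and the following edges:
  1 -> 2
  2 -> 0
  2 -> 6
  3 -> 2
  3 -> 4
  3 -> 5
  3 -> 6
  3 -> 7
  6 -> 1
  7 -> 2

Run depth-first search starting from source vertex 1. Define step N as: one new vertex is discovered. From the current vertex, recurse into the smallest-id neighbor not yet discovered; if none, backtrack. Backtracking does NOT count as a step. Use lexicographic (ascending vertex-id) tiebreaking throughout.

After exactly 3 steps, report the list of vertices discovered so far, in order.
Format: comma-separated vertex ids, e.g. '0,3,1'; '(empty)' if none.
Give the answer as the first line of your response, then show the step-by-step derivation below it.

1,2,0

step 1: discover 1; path=1; order=1
step 2: discover 2; path=1>2; order=1,2
step 3: discover 0; path=1>2>0; order=1,2,0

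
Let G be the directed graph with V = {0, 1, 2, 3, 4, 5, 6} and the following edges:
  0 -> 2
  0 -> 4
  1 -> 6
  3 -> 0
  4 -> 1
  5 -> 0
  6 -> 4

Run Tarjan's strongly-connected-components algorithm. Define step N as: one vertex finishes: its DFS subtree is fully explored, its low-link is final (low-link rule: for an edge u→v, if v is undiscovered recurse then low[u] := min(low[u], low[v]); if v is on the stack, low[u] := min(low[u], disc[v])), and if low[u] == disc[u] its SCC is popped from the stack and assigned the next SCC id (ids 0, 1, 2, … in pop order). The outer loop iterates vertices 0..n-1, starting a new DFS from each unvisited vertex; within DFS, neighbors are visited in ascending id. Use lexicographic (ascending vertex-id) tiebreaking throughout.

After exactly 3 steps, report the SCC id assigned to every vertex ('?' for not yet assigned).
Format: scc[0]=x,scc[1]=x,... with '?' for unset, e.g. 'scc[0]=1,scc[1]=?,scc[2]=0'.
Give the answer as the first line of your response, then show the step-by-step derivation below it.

scc[0]=?,scc[1]=?,scc[2]=0,scc[3]=?,scc[4]=?,scc[5]=?,scc[6]=?

step 1: low=(low[0]=0,low[1]=?,low[2]=1,low[3]=?,low[4]=?,low[5]=?,low[6]=?); scc=(scc[0]=?,scc[1]=?,scc[2]=0,scc[3]=?,scc[4]=?,scc[5]=?,scc[6]=?)
step 2: low=(low[0]=0,low[1]=3,low[2]=1,low[3]=?,low[4]=2,low[5]=?,low[6]=2); scc=(scc[0]=?,scc[1]=?,scc[2]=0,scc[3]=?,scc[4]=?,scc[5]=?,scc[6]=?)
step 3: low=(low[0]=0,low[1]=2,low[2]=1,low[3]=?,low[4]=2,low[5]=?,low[6]=2); scc=(scc[0]=?,scc[1]=?,scc[2]=0,scc[3]=?,scc[4]=?,scc[5]=?,scc[6]=?)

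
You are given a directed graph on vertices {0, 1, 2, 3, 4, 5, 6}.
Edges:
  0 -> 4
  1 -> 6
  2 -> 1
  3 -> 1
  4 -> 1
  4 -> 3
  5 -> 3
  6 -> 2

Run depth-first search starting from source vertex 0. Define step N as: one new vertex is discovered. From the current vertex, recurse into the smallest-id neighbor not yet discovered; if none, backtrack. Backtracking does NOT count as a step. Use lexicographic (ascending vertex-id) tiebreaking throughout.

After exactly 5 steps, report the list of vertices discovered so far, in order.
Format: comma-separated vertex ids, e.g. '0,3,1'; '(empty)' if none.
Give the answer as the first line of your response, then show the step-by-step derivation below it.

0,4,1,6,2

step 1: discover 0; path=0; order=0
step 2: discover 4; path=0>4; order=0,4
step 3: discover 1; path=0>4>1; order=0,4,1
step 4: discover 6; path=0>4>1>6; order=0,4,1,6
step 5: discover 2; path=0>4>1>6>2; order=0,4,1,6,2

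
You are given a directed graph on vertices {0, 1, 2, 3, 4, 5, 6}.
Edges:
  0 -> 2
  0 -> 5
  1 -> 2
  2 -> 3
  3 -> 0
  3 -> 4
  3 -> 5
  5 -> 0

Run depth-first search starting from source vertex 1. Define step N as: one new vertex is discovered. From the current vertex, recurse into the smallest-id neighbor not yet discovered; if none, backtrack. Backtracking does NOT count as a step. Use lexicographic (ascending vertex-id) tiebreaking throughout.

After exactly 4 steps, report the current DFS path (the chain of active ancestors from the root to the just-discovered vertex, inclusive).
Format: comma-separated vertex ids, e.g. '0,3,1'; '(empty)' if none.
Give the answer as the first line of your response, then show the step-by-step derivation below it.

1,2,3,0

step 1: discover 1; path=1; order=1
step 2: discover 2; path=1>2; order=1,2
step 3: discover 3; path=1>2>3; order=1,2,3
step 4: discover 0; path=1>2>3>0; order=1,2,3,0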